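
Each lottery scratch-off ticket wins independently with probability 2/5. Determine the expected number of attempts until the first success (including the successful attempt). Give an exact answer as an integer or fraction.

5/2

For a geometric distribution, E[trials] = 1/p = 1/(2/5) = 5/2.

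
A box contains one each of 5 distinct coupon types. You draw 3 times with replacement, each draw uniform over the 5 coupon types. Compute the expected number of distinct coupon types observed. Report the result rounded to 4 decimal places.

2.4400

Let Xⱼ=1 if type j appears at least once. P(Xⱼ=1) = 1 − ((5−1)/5)^3 = 61/125.
E[#distinct] = 5·61/125 = 61/25.
≈ 2.4400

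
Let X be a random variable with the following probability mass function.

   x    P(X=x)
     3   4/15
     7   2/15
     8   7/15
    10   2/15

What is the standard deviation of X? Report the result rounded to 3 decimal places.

E[X] = 34/5, E[X²] = 782/15
Var(X) = E[X²] − (E[X])² = 782/15 − 1156/25 = 442/75
SD(X) = √(442/75) ≈ 2.428

2.428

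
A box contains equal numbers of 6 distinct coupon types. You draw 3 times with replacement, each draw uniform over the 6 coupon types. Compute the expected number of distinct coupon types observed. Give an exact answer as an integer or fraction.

Let Xⱼ=1 if type j appears at least once. P(Xⱼ=1) = 1 − ((6−1)/6)^3 = 91/216.
E[#distinct] = 6·91/216 = 91/36.

91/36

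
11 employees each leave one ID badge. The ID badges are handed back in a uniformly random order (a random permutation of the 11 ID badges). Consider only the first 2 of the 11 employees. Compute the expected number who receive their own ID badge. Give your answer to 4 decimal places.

0.1818

Let Xᵢ = 1 if person i gets their own ID badge. For each i, P(Xᵢ=1) = 1/11.
By linearity of expectation, E[X₁+…+X_2] = 2·(1/11) = 2/11.
≈ 0.1818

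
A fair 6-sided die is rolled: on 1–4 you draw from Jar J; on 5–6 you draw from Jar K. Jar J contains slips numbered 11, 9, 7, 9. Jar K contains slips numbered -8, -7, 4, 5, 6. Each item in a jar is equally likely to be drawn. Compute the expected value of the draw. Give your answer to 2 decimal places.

E[X | Jar J] = (11 + 9 + 7 + 9)/4 = 9
E[X | Jar K] = (-8 − 7 + 4 + 5 + 6)/5 = 0
E[X] = (2/3)·9 + (1/3)·0 = 6 ≈ 6.00

6.00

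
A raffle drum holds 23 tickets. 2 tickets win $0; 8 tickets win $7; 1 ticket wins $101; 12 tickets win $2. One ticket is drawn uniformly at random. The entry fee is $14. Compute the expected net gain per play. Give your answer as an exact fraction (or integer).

-141/23 dollars

E[payout] = (2/23)·0 + (8/23)·7 + (1/23)·101 + (12/23)·2 = 181/23
Expected profit = 181/23 − 14 = -141/23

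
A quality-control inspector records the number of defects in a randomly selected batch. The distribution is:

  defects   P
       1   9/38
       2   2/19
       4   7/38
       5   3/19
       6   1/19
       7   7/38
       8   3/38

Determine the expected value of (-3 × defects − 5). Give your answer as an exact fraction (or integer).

E[-3x-5] = (9/38)·(-8) + (2/19)·(-11) + (7/38)·(-17) + (3/19)·(-20) + (1/19)·(-23) + (7/38)·(-26) + (3/38)·(-29)
     = -335/19

-335/19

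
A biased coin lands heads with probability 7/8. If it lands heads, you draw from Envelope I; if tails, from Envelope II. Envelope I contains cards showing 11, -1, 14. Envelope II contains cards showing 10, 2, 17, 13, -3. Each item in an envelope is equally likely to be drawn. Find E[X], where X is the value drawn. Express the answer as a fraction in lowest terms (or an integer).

319/40

E[X | Envelope I] = (11 − 1 + 14)/3 = 8
E[X | Envelope II] = (10 + 2 + 17 + 13 − 3)/5 = 39/5
E[X] = (7/8)·8 + (1/8)·39/5 = 319/40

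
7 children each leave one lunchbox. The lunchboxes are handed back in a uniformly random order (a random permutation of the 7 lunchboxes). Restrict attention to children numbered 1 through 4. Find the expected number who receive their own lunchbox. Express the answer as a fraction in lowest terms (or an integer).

4/7

Let Xᵢ = 1 if person i gets their own lunchbox. For each i, P(Xᵢ=1) = 1/7.
By linearity of expectation, E[X₁+…+X_4] = 4·(1/7) = 4/7.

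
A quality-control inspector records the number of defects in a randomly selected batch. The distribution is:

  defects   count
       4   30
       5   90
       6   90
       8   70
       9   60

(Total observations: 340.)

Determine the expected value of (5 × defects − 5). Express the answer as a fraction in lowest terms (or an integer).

Total = 340, so P(defects=4) = 30/340, etc.
E[5x-5] = (3/34)·15 + (9/34)·20 + (9/34)·25 + (7/34)·35 + (3/17)·40
     = 55/2

55/2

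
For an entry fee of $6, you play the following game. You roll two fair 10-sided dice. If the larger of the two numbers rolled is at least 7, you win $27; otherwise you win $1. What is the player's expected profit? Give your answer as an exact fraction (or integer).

291/25 dollars

E[payout] = (9/25)·1 + (16/25)·27 = 441/25
Expected profit = 441/25 − 6 = 291/25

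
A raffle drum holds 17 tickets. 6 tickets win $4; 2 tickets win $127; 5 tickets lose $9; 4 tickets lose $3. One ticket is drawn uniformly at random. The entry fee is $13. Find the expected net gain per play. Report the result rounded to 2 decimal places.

E[payout] = (6/17)·4 + (2/17)·127 + (5/17)·(-9) + (4/17)·(-3) = 13
Expected profit = 13 − 13 = 0 ≈ $0.00

$0.00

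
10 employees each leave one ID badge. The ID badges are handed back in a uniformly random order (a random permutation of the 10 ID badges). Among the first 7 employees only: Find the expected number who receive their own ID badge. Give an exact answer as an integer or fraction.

7/10

Let Xᵢ = 1 if person i gets their own ID badge. For each i, P(Xᵢ=1) = 1/10.
By linearity of expectation, E[X₁+…+X_7] = 7·(1/10) = 7/10.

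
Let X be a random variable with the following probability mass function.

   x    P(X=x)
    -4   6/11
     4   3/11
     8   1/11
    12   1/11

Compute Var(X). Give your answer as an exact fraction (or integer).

E[X] = (6/11)·(-4) + (3/11)·4 + (1/11)·8 + (1/11)·12 = 8/11
E[X²] = (6/11)·16 + (3/11)·16 + (1/11)·64 + (1/11)·144 = 32
Var(X) = 32 − (8/11)² = 3808/121

3808/121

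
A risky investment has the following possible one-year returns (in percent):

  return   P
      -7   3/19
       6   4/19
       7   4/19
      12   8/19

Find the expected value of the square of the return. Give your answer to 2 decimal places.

86.26

E[X²] = (3/19)·49 + (4/19)·36 + (4/19)·49 + (8/19)·144
     = 1639/19 ≈ 86.26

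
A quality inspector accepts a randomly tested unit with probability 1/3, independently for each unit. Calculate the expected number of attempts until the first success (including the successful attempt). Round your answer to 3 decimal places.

3.000

For a geometric distribution, E[trials] = 1/p = 1/(1/3) = 3.
≈ 3.000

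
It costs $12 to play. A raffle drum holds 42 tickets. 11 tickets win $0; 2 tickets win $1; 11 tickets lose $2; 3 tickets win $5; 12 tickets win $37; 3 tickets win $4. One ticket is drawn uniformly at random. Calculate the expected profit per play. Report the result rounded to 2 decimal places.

-$1.26

E[payout] = (11/42)·0 + (2/42)·1 + (11/42)·(-2) + (3/42)·5 + (12/42)·37 + (3/42)·4 = 451/42
Expected profit = 451/42 − 12 = -53/42 ≈ -$1.26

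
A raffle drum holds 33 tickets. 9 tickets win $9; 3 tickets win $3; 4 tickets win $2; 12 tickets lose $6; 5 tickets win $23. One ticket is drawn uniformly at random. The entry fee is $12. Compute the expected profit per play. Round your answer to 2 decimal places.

-$7.73

E[payout] = (9/33)·9 + (3/33)·3 + (4/33)·2 + (12/33)·(-6) + (5/33)·23 = 47/11
Expected profit = 47/11 − 12 = -85/11 ≈ -$7.73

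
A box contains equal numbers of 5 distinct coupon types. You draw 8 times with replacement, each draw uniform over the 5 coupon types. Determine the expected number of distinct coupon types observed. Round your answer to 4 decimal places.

Let Xⱼ=1 if type j appears at least once. P(Xⱼ=1) = 1 − ((5−1)/5)^8 = 325089/390625.
E[#distinct] = 5·325089/390625 = 325089/78125.
≈ 4.1611

4.1611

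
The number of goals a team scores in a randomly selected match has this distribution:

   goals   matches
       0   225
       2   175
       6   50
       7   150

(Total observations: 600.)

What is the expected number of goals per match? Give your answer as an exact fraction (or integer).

Total = 600, so P(goals=0) = 225/600, etc.
E[X] = (3/8)·0 + (7/24)·2 + (1/12)·6 + (1/4)·7
     = 17/6

17/6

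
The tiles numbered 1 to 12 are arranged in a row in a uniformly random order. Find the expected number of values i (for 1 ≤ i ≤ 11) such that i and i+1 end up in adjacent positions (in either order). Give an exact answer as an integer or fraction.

For each i ∈ {1,…,11}, let Xᵢ = 1 if i and i+1 are adjacent. P(Xᵢ=1) = 2·(12−1)!/12! = 2/12.
By linearity, E[ΣXᵢ] = (11)·(2/12) = 11/6.

11/6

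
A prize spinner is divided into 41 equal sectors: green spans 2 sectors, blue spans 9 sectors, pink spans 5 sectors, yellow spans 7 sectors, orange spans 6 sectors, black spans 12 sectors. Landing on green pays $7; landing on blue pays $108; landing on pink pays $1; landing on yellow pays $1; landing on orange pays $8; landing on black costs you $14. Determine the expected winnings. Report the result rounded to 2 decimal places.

$21.41

E[payout] = (2/41)·7 + (9/41)·108 + (5/41)·1 + (7/41)·1 + (6/41)·8 + (12/41)·(-14) = 878/41
≈ $21.41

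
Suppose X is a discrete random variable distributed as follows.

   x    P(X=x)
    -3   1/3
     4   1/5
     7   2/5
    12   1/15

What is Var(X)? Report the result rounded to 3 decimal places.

23.840

E[X] = (1/3)·(-3) + (1/5)·4 + (2/5)·7 + (1/15)·12 = 17/5
E[X²] = (1/3)·9 + (1/5)·16 + (2/5)·49 + (1/15)·144 = 177/5
Var(X) = 177/5 − (17/5)² = 596/25 ≈ 23.840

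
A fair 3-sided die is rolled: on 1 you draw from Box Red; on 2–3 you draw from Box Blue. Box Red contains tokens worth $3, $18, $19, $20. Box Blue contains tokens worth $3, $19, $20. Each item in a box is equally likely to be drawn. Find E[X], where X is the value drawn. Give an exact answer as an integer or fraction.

43/3 dollars

E[X | Box Red] = (3 + 18 + 19 + 20)/4 = 15
E[X | Box Blue] = (3 + 19 + 20)/3 = 14
E[X] = (1/3)·15 + (2/3)·14 = 43/3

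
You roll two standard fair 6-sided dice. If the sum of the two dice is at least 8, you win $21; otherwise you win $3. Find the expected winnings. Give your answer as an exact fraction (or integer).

21/2 dollars

E[payout] = (7/12)·3 + (5/12)·21 = 21/2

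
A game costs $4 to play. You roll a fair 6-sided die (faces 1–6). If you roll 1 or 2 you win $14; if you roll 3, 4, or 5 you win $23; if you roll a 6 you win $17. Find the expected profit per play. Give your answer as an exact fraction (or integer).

$15

E[payout] = (1/3)·14 + (1/6)·17 + (1/2)·23 = 19
Expected profit = 19 − 4 = 15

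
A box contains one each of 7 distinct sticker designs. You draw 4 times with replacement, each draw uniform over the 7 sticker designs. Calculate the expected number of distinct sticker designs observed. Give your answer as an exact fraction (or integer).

Let Xⱼ=1 if type j appears at least once. P(Xⱼ=1) = 1 − ((7−1)/7)^4 = 1105/2401.
E[#distinct] = 7·1105/2401 = 1105/343.

1105/343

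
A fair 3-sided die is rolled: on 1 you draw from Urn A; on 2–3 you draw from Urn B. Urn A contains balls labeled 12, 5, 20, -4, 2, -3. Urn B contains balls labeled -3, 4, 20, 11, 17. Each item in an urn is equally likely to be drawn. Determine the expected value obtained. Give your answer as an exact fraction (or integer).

E[X | Urn A] = (12 + 5 + 20 − 4 + 2 − 3)/6 = 16/3
E[X | Urn B] = (-3 + 4 + 20 + 11 + 17)/5 = 49/5
E[X] = (1/3)·16/3 + (2/3)·49/5 = 374/45

374/45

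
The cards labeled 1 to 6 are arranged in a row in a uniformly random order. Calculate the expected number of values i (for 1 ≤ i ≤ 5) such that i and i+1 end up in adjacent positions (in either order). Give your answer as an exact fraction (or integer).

5/3

For each i ∈ {1,…,5}, let Xᵢ = 1 if i and i+1 are adjacent. P(Xᵢ=1) = 2·(6−1)!/6! = 2/6.
By linearity, E[ΣXᵢ] = (5)·(2/6) = 5/3.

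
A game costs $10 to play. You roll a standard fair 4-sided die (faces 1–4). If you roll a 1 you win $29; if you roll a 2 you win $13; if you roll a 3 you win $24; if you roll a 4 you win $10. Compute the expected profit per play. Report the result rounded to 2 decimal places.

E[payout] = (1/4)·10 + (1/4)·13 + (1/4)·24 + (1/4)·29 = 19
Expected profit = 19 − 10 = 9 ≈ $9.00

$9.00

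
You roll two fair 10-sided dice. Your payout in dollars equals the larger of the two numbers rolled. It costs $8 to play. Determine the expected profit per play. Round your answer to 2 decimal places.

Distribution of the larger of the two numbers rolled: 1 w.p. 1/100, 2 w.p. 3/100, 3 w.p. 1/20, 4 w.p. 7/100, 5 w.p. 9/100, 6 w.p. 11/100, …
E[payout] = (1/100)·1 + (3/100)·2 + (1/20)·3 + (7/100)·4 + (9/100)·5 + (11/100)·6 + (13/100)·7 + (3/20)·8 + (17/100)·9 + (19/100)·10 = 143/20
Expected profit = 143/20 − 8 = -17/20 ≈ -$0.85

-$0.85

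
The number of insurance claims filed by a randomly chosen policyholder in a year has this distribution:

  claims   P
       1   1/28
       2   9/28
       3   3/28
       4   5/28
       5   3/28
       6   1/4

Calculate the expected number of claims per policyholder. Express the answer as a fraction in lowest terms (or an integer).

E[X] = (1/28)·1 + (9/28)·2 + (3/28)·3 + (5/28)·4 + (3/28)·5 + (1/4)·6
     = 15/4

15/4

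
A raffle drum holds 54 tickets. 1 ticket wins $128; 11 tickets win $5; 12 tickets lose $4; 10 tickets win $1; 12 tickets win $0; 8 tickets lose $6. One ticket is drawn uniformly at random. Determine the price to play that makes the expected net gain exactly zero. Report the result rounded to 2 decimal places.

$1.80

E[payout] = (1/54)·128 + (11/54)·5 + (12/54)·(-4) + (10/54)·1 + (12/54)·0 + (8/54)·(-6) = 97/54
Fair fee = E[payout] = 97/54 ≈ $1.80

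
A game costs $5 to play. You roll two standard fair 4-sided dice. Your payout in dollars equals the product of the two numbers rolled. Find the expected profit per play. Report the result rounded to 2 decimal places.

$1.25

Distribution of the product of the two numbers rolled: 1 w.p. 1/16, 2 w.p. 1/8, 3 w.p. 1/8, 4 w.p. 3/16, 6 w.p. 1/8, 8 w.p. 1/8, …
E[payout] = (1/16)·1 + (1/8)·2 + (1/8)·3 + (3/16)·4 + (1/8)·6 + (1/8)·8 + (1/16)·9 + (1/8)·12 + (1/16)·16 = 25/4
Expected profit = 25/4 − 5 = 5/4 ≈ $1.25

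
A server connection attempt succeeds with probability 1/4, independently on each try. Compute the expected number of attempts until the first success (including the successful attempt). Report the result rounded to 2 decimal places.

For a geometric distribution, E[trials] = 1/p = 1/(1/4) = 4.
≈ 4.00

4.00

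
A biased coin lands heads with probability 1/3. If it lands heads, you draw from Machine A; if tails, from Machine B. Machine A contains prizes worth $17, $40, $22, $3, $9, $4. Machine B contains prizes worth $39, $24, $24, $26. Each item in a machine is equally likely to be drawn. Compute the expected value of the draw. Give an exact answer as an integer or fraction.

E[X | Machine A] = (17 + 40 + 22 + 3 + 9 + 4)/6 = 95/6
E[X | Machine B] = (39 + 24 + 24 + 26)/4 = 113/4
E[X] = (1/3)·95/6 + (2/3)·113/4 = 217/9

217/9 dollars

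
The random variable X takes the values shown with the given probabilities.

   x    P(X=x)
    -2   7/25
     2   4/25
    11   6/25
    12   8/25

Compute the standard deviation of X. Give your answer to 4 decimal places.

6.1597

E[X] = 156/25, E[X²] = 1922/25
Var(X) = E[X²] − (E[X])² = 1922/25 − 24336/625 = 23714/625
SD(X) = √(23714/625) ≈ 6.1597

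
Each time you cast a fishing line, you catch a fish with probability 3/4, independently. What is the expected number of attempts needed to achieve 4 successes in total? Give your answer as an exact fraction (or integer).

16/3

By linearity (sum of 4 independent geometric waits), E[trials] = 4/p = 4/(3/4) = 16/3.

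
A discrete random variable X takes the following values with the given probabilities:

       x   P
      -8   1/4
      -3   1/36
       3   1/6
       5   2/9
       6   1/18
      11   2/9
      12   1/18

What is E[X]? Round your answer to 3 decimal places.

E[X] = (1/4)·(-8) + (1/36)·(-3) + (1/6)·3 + (2/9)·5 + (1/18)·6 + (2/9)·11 + (1/18)·12
     = 107/36 ≈ 2.972

2.972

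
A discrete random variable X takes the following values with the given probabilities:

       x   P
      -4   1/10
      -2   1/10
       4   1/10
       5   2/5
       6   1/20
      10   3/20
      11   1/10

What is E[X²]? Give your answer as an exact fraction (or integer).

E[X²] = (1/10)·16 + (1/10)·4 + (1/10)·16 + (2/5)·25 + (1/20)·36 + (3/20)·100 + (1/10)·121
     = 85/2

85/2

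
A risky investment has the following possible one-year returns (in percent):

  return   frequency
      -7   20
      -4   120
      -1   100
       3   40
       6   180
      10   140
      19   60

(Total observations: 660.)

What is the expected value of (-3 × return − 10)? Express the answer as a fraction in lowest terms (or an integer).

Total = 660, so P(return=-7) = 20/660, etc.
E[-3x-10] = (1/33)·11 + (2/11)·2 + (5/33)·(-7) + (2/33)·(-19) + (3/11)·(-28) + (7/33)·(-40) + (1/11)·(-67)
     = -261/11

-261/11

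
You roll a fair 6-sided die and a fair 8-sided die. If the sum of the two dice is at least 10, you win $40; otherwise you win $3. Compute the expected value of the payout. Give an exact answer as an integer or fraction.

E[payout] = (11/16)·3 + (5/16)·40 = 233/16

233/16 dollars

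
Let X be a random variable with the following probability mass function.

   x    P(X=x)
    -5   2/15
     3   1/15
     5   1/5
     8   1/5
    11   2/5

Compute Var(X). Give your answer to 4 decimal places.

E[X] = (2/15)·(-5) + (1/15)·3 + (1/5)·5 + (1/5)·8 + (2/5)·11 = 98/15
E[X²] = (2/15)·25 + (1/15)·9 + (1/5)·25 + (1/5)·64 + (2/5)·121 = 1052/15
Var(X) = 1052/15 − (98/15)² = 6176/225 ≈ 27.4489

27.4489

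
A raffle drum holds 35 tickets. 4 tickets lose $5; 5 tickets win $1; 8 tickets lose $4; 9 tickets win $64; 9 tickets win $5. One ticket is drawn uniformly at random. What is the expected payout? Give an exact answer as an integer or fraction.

82/5 dollars

E[payout] = (4/35)·(-5) + (5/35)·1 + (8/35)·(-4) + (9/35)·64 + (9/35)·5 = 82/5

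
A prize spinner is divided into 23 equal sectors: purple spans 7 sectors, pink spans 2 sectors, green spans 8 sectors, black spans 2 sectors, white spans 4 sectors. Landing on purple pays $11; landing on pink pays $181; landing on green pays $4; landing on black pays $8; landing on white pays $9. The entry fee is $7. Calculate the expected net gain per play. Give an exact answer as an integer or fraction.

362/23 dollars

E[payout] = (7/23)·11 + (2/23)·181 + (8/23)·4 + (2/23)·8 + (4/23)·9 = 523/23
Expected profit = 523/23 − 7 = 362/23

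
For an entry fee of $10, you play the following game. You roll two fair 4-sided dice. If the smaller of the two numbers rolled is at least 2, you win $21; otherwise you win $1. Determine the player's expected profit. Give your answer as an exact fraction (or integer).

E[payout] = (7/16)·1 + (9/16)·21 = 49/4
Expected profit = 49/4 − 10 = 9/4

9/4 dollars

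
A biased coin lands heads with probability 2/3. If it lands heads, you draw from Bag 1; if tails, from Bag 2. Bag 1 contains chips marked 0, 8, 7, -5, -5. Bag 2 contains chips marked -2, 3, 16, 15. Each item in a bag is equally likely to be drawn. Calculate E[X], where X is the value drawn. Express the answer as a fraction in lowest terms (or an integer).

E[X | Bag 1] = (0 + 8 + 7 − 5 − 5)/5 = 1
E[X | Bag 2] = (-2 + 3 + 16 + 15)/4 = 8
E[X] = (2/3)·1 + (1/3)·8 = 10/3

10/3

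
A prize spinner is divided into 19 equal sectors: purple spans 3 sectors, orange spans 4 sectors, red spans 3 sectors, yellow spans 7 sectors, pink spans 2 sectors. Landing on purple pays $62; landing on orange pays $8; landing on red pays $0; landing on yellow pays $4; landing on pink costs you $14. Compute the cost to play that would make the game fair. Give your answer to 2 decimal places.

$11.47

E[payout] = (3/19)·62 + (4/19)·8 + (3/19)·0 + (7/19)·4 + (2/19)·(-14) = 218/19
Fair fee = E[payout] = 218/19 ≈ $11.47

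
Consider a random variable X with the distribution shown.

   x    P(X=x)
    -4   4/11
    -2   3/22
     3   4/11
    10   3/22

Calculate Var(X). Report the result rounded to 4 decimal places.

22.7438

E[X] = (4/11)·(-4) + (3/22)·(-2) + (4/11)·3 + (3/22)·10 = 8/11
E[X²] = (4/11)·16 + (3/22)·4 + (4/11)·9 + (3/22)·100 = 256/11
Var(X) = 256/11 − (8/11)² = 2752/121 ≈ 22.7438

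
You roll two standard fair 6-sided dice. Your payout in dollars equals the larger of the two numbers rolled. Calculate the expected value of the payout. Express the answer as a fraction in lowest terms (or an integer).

Distribution of the larger of the two numbers rolled: 1 w.p. 1/36, 2 w.p. 1/12, 3 w.p. 5/36, 4 w.p. 7/36, 5 w.p. 1/4, 6 w.p. 11/36
E[payout] = (1/36)·1 + (1/12)·2 + (5/36)·3 + (7/36)·4 + (1/4)·5 + (11/36)·6 = 161/36

161/36 dollars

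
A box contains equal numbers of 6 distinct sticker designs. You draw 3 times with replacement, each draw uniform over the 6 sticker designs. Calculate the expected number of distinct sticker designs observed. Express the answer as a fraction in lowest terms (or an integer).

Let Xⱼ=1 if type j appears at least once. P(Xⱼ=1) = 1 − ((6−1)/6)^3 = 91/216.
E[#distinct] = 6·91/216 = 91/36.

91/36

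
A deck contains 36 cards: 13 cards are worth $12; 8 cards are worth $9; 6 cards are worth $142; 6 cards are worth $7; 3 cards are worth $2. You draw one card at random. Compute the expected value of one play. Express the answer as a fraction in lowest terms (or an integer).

E[payout] = (13/36)·12 + (8/36)·9 + (6/36)·142 + (6/36)·7 + (3/36)·2 = 94/3

94/3 dollars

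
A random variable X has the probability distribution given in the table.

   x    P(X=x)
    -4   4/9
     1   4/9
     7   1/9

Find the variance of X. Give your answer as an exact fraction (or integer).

1028/81

E[X] = (4/9)·(-4) + (4/9)·1 + (1/9)·7 = -5/9
E[X²] = (4/9)·16 + (4/9)·1 + (1/9)·49 = 13
Var(X) = 13 − (-5/9)² = 1028/81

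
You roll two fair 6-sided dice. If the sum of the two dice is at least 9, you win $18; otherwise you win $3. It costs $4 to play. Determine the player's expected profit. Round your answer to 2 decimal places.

$3.17

E[payout] = (13/18)·3 + (5/18)·18 = 43/6
Expected profit = 43/6 − 4 = 19/6 ≈ $3.17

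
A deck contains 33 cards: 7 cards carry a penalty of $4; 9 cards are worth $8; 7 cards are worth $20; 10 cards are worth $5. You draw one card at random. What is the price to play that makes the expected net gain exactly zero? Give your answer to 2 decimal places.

E[payout] = (7/33)·(-4) + (9/33)·8 + (7/33)·20 + (10/33)·5 = 78/11
Fair fee = E[payout] = 78/11 ≈ $7.09

$7.09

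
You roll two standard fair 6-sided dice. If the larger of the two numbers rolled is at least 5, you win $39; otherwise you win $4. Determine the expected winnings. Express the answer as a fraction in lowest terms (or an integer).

211/9 dollars

E[payout] = (4/9)·4 + (5/9)·39 = 211/9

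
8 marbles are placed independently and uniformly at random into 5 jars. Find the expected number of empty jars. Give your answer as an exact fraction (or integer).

Let Xⱼ=1 if jar j is empty. P(Xⱼ=1) = ((5-1)/5)^8 = 65536/390625.
By linearity, E[#empty] = 5·65536/390625 = 65536/78125.

65536/78125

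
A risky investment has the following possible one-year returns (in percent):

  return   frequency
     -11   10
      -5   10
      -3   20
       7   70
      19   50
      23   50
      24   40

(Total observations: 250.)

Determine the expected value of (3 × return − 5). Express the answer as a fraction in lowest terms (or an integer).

Total = 250, so P(return=-11) = 10/250, etc.
E[3x-5] = (1/25)·(-38) + (1/25)·(-20) + (2/25)·(-14) + (7/25)·16 + (1/5)·52 + (1/5)·64 + (4/25)·67
     = 874/25

874/25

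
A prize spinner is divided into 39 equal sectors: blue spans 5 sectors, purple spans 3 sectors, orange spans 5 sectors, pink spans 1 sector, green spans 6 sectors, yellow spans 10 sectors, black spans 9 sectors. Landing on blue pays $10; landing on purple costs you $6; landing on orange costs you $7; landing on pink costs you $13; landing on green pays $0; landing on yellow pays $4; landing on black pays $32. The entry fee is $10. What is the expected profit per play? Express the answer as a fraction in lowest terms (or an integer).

-$2

E[payout] = (5/39)·10 + (3/39)·(-6) + (5/39)·(-7) + (1/39)·(-13) + (6/39)·0 + (10/39)·4 + (9/39)·32 = 8
Expected profit = 8 − 10 = -2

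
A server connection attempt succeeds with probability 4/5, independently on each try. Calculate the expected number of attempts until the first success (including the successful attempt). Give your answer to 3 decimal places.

1.250

For a geometric distribution, E[trials] = 1/p = 1/(4/5) = 5/4.
≈ 1.250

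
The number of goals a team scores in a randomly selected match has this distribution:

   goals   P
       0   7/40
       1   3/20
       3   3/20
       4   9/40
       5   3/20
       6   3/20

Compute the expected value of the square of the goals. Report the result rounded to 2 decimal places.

14.25

E[X²] = (7/40)·0 + (3/20)·1 + (3/20)·9 + (9/40)·16 + (3/20)·25 + (3/20)·36
     = 57/4 ≈ 14.25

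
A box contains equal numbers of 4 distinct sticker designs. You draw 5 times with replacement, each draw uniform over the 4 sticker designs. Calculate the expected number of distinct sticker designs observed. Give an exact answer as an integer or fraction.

781/256

Let Xⱼ=1 if type j appears at least once. P(Xⱼ=1) = 1 − ((4−1)/4)^5 = 781/1024.
E[#distinct] = 4·781/1024 = 781/256.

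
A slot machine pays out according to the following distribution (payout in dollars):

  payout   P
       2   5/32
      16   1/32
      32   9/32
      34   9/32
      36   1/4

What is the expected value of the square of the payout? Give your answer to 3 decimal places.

945.750

E[X²] = (5/32)·4 + (1/32)·256 + (9/32)·1024 + (9/32)·1156 + (1/4)·1296
     = 3783/4 ≈ 945.750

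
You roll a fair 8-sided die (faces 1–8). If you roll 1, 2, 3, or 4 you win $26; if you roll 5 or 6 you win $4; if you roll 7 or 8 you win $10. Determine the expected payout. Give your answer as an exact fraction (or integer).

33/2 dollars

E[payout] = (1/4)·4 + (1/4)·10 + (1/2)·26 = 33/2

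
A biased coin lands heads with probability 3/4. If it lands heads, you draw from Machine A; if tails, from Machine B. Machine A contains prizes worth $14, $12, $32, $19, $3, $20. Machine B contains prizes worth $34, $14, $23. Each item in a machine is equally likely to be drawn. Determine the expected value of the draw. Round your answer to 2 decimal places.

$18.42

E[X | Machine A] = (14 + 12 + 32 + 19 + 3 + 20)/6 = 50/3
E[X | Machine B] = (34 + 14 + 23)/3 = 71/3
E[X] = (3/4)·50/3 + (1/4)·71/3 = 221/12 ≈ 18.42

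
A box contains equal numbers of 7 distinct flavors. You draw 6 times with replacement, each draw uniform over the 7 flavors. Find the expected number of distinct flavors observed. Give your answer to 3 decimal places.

Let Xⱼ=1 if type j appears at least once. P(Xⱼ=1) = 1 − ((7−1)/7)^6 = 70993/117649.
E[#distinct] = 7·70993/117649 = 70993/16807.
≈ 4.224

4.224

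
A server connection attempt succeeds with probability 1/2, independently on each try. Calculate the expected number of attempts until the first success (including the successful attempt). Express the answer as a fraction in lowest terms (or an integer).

For a geometric distribution, E[trials] = 1/p = 1/(1/2) = 2.

2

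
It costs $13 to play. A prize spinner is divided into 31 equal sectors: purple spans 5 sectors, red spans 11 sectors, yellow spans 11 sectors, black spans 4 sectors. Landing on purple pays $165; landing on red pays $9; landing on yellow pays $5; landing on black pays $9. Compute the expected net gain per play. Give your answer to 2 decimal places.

$19.74

E[payout] = (5/31)·165 + (11/31)·9 + (11/31)·5 + (4/31)·9 = 1015/31
Expected profit = 1015/31 − 13 = 612/31 ≈ $19.74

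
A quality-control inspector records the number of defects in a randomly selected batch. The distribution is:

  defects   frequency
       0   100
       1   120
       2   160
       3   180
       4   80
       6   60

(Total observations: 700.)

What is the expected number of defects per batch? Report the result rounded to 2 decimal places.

2.37

Total = 700, so P(defects=0) = 100/700, etc.
E[X] = (1/7)·0 + (6/35)·1 + (8/35)·2 + (9/35)·3 + (4/35)·4 + (3/35)·6
     = 83/35 ≈ 2.37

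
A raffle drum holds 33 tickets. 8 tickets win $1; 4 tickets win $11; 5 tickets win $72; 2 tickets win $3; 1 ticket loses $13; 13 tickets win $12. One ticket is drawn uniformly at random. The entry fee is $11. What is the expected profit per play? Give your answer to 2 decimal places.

$6.00

E[payout] = (8/33)·1 + (4/33)·11 + (5/33)·72 + (2/33)·3 + (1/33)·(-13) + (13/33)·12 = 17
Expected profit = 17 − 11 = 6 ≈ $6.00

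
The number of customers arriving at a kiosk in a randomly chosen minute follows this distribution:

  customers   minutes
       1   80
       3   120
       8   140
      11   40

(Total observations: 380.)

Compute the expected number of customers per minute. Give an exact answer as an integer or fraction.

Total = 380, so P(customers=1) = 80/380, etc.
E[X] = (4/19)·1 + (6/19)·3 + (7/19)·8 + (2/19)·11
     = 100/19

100/19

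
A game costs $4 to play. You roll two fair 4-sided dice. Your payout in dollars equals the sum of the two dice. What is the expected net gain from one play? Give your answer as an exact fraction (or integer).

Distribution of the sum of the two dice: 2 w.p. 1/16, 3 w.p. 1/8, 4 w.p. 3/16, 5 w.p. 1/4, 6 w.p. 3/16, 7 w.p. 1/8, …
E[payout] = (1/16)·2 + (1/8)·3 + (3/16)·4 + (1/4)·5 + (3/16)·6 + (1/8)·7 + (1/16)·8 = 5
Expected profit = 5 − 4 = 1

$1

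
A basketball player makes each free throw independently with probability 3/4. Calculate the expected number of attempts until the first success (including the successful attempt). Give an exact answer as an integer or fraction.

For a geometric distribution, E[trials] = 1/p = 1/(3/4) = 4/3.

4/3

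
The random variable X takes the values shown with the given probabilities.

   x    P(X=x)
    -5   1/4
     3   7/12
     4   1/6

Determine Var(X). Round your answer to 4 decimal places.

E[X] = (1/4)·(-5) + (7/12)·3 + (1/6)·4 = 7/6
E[X²] = (1/4)·25 + (7/12)·9 + (1/6)·16 = 85/6
Var(X) = 85/6 − (7/6)² = 461/36 ≈ 12.8056

12.8056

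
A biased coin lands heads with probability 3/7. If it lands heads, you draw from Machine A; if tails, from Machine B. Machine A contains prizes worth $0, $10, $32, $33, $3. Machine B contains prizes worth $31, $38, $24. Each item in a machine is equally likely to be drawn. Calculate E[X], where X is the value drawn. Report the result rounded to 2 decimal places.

E[X | Machine A] = (0 + 10 + 32 + 33 + 3)/5 = 78/5
E[X | Machine B] = (31 + 38 + 24)/3 = 31
E[X] = (3/7)·78/5 + (4/7)·31 = 122/5 ≈ 24.40

$24.40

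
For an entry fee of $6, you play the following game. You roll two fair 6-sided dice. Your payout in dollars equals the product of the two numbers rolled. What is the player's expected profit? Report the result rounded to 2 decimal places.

Distribution of the product of the two numbers rolled: 1 w.p. 1/36, 2 w.p. 1/18, 3 w.p. 1/18, 4 w.p. 1/12, 5 w.p. 1/18, 6 w.p. 1/9, …
E[payout] = (1/36)·1 + (1/18)·2 + (1/18)·3 + (1/12)·4 + (1/18)·5 + (1/9)·6 + (1/18)·8 + (1/36)·9 + (1/18)·10 + (1/9)·12 + (1/18)·15 + (1/36)·16 + (1/18)·18 + (1/18)·20 + (1/18)·24 + (1/36)·25 + (1/18)·30 + (1/36)·36 = 49/4
Expected profit = 49/4 − 6 = 25/4 ≈ $6.25

$6.25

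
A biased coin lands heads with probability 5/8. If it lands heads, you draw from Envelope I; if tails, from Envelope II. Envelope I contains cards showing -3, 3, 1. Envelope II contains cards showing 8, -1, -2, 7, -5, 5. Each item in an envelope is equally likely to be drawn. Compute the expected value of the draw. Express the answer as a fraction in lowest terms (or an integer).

E[X | Envelope I] = (-3 + 3 + 1)/3 = 1/3
E[X | Envelope II] = (8 − 1 − 2 + 7 − 5 + 5)/6 = 2
E[X] = (5/8)·1/3 + (3/8)·2 = 23/24

23/24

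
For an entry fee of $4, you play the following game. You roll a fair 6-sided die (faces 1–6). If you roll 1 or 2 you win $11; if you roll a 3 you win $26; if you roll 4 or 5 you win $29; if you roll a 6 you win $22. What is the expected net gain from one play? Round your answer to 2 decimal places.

E[payout] = (1/3)·11 + (1/6)·22 + (1/6)·26 + (1/3)·29 = 64/3
Expected profit = 64/3 − 4 = 52/3 ≈ $17.33

$17.33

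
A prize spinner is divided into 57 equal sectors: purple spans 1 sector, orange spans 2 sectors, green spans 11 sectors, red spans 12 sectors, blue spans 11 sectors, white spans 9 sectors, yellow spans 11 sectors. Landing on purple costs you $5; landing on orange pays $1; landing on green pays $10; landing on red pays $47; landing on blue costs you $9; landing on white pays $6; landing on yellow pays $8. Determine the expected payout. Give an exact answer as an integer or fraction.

238/19 dollars

E[payout] = (1/57)·(-5) + (2/57)·1 + (11/57)·10 + (12/57)·47 + (11/57)·(-9) + (9/57)·6 + (11/57)·8 = 238/19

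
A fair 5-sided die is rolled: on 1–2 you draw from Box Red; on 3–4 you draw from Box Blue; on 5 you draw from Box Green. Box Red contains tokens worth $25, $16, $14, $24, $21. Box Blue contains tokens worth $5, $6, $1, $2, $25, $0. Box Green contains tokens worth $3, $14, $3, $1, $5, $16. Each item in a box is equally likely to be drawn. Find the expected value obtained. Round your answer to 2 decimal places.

$12.00

E[X | Box Red] = (25 + 16 + 14 + 24 + 21)/5 = 20
E[X | Box Blue] = (5 + 6 + 1 + 2 + 25 + 0)/6 = 13/2
E[X | Box Green] = (3 + 14 + 3 + 1 + 5 + 16)/6 = 7
E[X] = (2/5)·20 + (2/5)·13/2 + (1/5)·7 = 12 ≈ 12.00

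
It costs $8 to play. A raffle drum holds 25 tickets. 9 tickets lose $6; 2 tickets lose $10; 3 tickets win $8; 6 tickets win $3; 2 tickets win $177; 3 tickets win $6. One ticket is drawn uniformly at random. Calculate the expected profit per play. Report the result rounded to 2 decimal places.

$5.60

E[payout] = (9/25)·(-6) + (2/25)·(-10) + (3/25)·8 + (6/25)·3 + (2/25)·177 + (3/25)·6 = 68/5
Expected profit = 68/5 − 8 = 28/5 ≈ $5.60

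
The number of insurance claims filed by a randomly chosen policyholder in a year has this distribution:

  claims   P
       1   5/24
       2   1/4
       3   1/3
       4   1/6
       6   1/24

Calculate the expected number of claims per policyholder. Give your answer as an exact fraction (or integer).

21/8

E[X] = (5/24)·1 + (1/4)·2 + (1/3)·3 + (1/6)·4 + (1/24)·6
     = 21/8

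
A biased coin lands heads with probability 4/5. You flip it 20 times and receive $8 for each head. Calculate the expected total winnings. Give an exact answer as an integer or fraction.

E[#heads] = 20·4/5 = 16 (linearity over flips).
E[winnings] = 8·16 = 128.

$128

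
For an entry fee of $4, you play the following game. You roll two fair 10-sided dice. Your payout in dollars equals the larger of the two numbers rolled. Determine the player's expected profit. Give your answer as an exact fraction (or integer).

Distribution of the larger of the two numbers rolled: 1 w.p. 1/100, 2 w.p. 3/100, 3 w.p. 1/20, 4 w.p. 7/100, 5 w.p. 9/100, 6 w.p. 11/100, …
E[payout] = (1/100)·1 + (3/100)·2 + (1/20)·3 + (7/100)·4 + (9/100)·5 + (11/100)·6 + (13/100)·7 + (3/20)·8 + (17/100)·9 + (19/100)·10 = 143/20
Expected profit = 143/20 − 4 = 63/20

63/20 dollars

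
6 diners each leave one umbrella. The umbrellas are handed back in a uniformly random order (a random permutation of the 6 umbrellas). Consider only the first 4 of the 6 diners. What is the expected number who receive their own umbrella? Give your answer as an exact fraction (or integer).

Let Xᵢ = 1 if person i gets their own umbrella. For each i, P(Xᵢ=1) = 1/6.
By linearity of expectation, E[X₁+…+X_4] = 4·(1/6) = 2/3.

2/3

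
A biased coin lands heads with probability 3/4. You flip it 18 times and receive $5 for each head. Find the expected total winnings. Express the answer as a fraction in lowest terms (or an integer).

135/2 dollars

E[#heads] = 18·3/4 = 27/2 (linearity over flips).
E[winnings] = 5·27/2 = 135/2.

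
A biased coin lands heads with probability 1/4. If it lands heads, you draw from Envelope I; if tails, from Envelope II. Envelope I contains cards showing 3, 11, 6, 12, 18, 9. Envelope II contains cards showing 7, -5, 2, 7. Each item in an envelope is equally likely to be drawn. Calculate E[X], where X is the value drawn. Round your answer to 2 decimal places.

4.52

E[X | Envelope I] = (3 + 11 + 6 + 12 + 18 + 9)/6 = 59/6
E[X | Envelope II] = (7 − 5 + 2 + 7)/4 = 11/4
E[X] = (1/4)·59/6 + (3/4)·11/4 = 217/48 ≈ 4.52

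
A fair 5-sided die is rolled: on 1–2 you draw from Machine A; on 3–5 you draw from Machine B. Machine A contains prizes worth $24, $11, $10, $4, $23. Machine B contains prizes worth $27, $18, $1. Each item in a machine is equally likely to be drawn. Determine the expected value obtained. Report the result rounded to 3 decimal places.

E[X | Machine A] = (24 + 11 + 10 + 4 + 23)/5 = 72/5
E[X | Machine B] = (27 + 18 + 1)/3 = 46/3
E[X] = (2/5)·72/5 + (3/5)·46/3 = 374/25 ≈ 14.960

$14.960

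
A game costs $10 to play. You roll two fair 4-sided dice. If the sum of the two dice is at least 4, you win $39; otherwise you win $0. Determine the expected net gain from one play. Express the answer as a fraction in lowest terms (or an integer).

347/16 dollars

E[payout] = (3/16)·0 + (13/16)·39 = 507/16
Expected profit = 507/16 − 10 = 347/16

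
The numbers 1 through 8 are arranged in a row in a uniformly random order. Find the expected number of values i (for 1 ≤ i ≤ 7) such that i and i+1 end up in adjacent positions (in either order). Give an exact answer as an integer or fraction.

7/4

For each i ∈ {1,…,7}, let Xᵢ = 1 if i and i+1 are adjacent. P(Xᵢ=1) = 2·(8−1)!/8! = 2/8.
By linearity, E[ΣXᵢ] = (7)·(2/8) = 7/4.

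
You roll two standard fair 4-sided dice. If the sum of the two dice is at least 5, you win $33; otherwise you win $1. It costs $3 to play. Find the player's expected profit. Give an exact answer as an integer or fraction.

$18

E[payout] = (3/8)·1 + (5/8)·33 = 21
Expected profit = 21 − 3 = 18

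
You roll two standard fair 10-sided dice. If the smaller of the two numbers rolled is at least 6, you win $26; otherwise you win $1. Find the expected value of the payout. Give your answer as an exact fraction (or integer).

E[payout] = (3/4)·1 + (1/4)·26 = 29/4

29/4 dollars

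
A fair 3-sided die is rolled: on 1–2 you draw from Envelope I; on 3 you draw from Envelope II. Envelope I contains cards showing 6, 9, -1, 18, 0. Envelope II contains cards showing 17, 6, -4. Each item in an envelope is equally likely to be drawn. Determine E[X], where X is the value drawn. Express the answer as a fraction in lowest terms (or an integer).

E[X | Envelope I] = (6 + 9 − 1 + 18 + 0)/5 = 32/5
E[X | Envelope II] = (17 + 6 − 4)/3 = 19/3
E[X] = (2/3)·32/5 + (1/3)·19/3 = 287/45

287/45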